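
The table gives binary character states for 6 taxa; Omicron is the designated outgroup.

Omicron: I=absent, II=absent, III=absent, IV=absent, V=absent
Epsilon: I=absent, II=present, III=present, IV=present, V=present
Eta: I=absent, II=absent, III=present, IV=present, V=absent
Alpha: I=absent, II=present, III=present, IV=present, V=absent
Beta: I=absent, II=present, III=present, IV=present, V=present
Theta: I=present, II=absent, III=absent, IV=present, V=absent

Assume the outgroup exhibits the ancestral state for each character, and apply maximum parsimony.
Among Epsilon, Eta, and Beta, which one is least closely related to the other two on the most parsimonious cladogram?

Eta

The outgroup has state 'absent' for every character, so 'present' is the derived state throughout.
I: derived state 'present' in Theta only — an autapomorphy, so it tells us nothing about relationships among taxa.
II: derived state 'present' in Alpha, Beta, and Epsilon only — synapomorphy for {Alpha, Beta, Epsilon}.
III (derived state 'present') is shared by Alpha, Beta, Epsilon, and Eta — a synapomorphy uniting that clade.
IV (derived state 'present') is shared by all ingroup taxa — unites the whole ingroup.
V: derived state 'present' in Beta and Epsilon only — synapomorphy for {Beta, Epsilon}.
Most parsimonious ingroup topology: ((((Epsilon,Beta),Alpha),Eta),Theta).
Beta and Epsilon share a more recent common ancestor with each other than either does with Eta, so Eta is the least closely related of the three.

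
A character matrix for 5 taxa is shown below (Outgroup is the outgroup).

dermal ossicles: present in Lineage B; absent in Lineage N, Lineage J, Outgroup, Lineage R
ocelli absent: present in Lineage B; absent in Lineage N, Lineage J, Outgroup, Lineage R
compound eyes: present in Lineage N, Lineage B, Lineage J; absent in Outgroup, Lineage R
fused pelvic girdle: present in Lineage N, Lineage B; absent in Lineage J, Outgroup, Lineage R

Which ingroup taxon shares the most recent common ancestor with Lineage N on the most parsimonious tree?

The outgroup has state 'absent' for every character, so 'present' is the derived state throughout.
dermal ossicles: derived state 'present' in Lineage B only — an autapomorphy, so it tells us nothing about relationships among taxa.
ocelli absent: derived state 'present' in Lineage B only — an autapomorphy, so it tells us nothing about relationships among taxa.
compound eyes: derived state 'present' in Lineage B, Lineage J, and Lineage N only — synapomorphy for {Lineage B, Lineage J, Lineage N}.
fused pelvic girdle: derived state 'present' in Lineage B and Lineage N only — synapomorphy for {Lineage B, Lineage N}.
Most parsimonious ingroup topology: (Lineage R,((Lineage B,Lineage N),Lineage J)).
Lineage N and Lineage B form a cherry on this tree, so they are sister taxa.

Lineage B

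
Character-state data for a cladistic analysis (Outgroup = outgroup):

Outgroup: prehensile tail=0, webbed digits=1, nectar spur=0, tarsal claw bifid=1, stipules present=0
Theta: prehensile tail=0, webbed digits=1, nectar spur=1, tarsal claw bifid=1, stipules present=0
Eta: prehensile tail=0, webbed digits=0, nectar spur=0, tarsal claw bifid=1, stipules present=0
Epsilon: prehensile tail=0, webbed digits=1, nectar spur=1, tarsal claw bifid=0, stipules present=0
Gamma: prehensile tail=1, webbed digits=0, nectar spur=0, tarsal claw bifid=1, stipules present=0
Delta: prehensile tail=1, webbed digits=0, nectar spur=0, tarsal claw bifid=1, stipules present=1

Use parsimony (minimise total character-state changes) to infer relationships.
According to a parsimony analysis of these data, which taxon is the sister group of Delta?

Gamma

Character polarity is set by the outgroup: the derived state is whichever differs from the outgroup's state, so for webbed digits, tarsal claw bifid the derived state is '0', and for the remaining characters it is '1'.
prehensile tail (derived state '1') is shared by Delta and Gamma — a synapomorphy uniting that clade.
webbed digits (derived state '0') is shared by Delta, Eta, and Gamma — a synapomorphy uniting that clade.
nectar spur (derived state '1') is shared by Epsilon and Theta — a synapomorphy uniting that clade.
tarsal claw bifid (derived state '0') is unique to Epsilon (autapomorphy; uninformative for grouping).
stipules present: derived state '1' in Delta only — an autapomorphy, so it tells us nothing about relationships among taxa.
Most parsimonious ingroup topology: ((Theta,Epsilon),(Eta,(Gamma,Delta))).
Delta and Gamma form a cherry on this tree, so they are sister taxa.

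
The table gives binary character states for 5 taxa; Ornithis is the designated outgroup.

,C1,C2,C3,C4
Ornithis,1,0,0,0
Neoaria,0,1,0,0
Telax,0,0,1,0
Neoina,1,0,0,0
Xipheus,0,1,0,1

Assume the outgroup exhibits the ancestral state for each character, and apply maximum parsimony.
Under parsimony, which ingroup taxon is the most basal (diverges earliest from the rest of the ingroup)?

Neoina

Character polarity is set by the outgroup: the derived state is whichever differs from the outgroup's state, so for C1 the derived state is '0', and for the remaining characters it is '1'.
C1: derived state '0' in Neoaria, Telax, and Xipheus only — synapomorphy for {Neoaria, Telax, Xipheus}.
C2: derived state '1' in Neoaria and Xipheus only — synapomorphy for {Neoaria, Xipheus}.
C3 (derived state '1') is unique to Telax (autapomorphy; uninformative for grouping).
C4: derived state '1' in Xipheus only — an autapomorphy, so it tells us nothing about relationships among taxa.
Most parsimonious ingroup topology: (((Neoaria,Xipheus),Telax),Neoina).
Neoina is sister to the clade containing all other ingroup taxa, so it is the earliest-diverging (most basal) ingroup lineage.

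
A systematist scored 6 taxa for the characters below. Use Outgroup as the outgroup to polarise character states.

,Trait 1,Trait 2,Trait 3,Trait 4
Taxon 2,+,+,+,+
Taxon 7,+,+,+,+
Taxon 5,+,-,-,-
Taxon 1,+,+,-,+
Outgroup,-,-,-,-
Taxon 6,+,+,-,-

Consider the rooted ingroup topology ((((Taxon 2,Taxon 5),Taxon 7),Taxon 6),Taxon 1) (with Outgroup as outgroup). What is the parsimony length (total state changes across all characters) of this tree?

8

Map each character onto ((((Taxon 2,Taxon 5),Taxon 7),Taxon 6),Taxon 1) (rooted by Outgroup) and count the minimum state changes it requires (Fitch parsimony):
Trait 1: 1; Trait 2: 2; Trait 3: 2; Trait 4: 3.
Total tree length = 8.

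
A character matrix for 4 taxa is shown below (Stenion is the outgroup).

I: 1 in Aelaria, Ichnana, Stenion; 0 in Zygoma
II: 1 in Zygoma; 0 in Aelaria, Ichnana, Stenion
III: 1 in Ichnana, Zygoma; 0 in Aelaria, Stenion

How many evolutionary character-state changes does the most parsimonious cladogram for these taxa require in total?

3

Character polarity is set by the outgroup: the derived state is whichever differs from the outgroup's state, so for I the derived state is '0', and for the remaining characters it is '1'.
I: derived state '0' in Zygoma only — an autapomorphy, so it tells us nothing about relationships among taxa.
II: derived state '1' in Zygoma only — an autapomorphy, so it tells us nothing about relationships among taxa.
Only Ichnana and Zygoma show the derived state '1' for III, supporting them as a clade.
Most parsimonious ingroup topology: ((Ichnana,Zygoma),Aelaria).
Changes per character on this tree: I: 1; II: 1; III: 1.
Total = 3.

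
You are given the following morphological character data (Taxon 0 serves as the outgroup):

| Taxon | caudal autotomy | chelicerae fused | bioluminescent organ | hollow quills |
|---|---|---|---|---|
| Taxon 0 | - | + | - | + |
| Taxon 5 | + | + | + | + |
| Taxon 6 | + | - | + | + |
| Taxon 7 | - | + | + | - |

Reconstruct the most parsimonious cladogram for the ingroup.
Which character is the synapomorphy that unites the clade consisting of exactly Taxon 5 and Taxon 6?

caudal autotomy

Character polarity is set by the outgroup: the derived state is whichever differs from the outgroup's state, so for chelicerae fused, hollow quills the derived state is '-', and for the remaining characters it is '+'.
caudal autotomy (derived state '+') is shared by Taxon 5 and Taxon 6 — a synapomorphy uniting that clade.
chelicerae fused (derived state '-') is unique to Taxon 6 (autapomorphy; uninformative for grouping).
bioluminescent organ (derived state '+') is shared by all ingroup taxa — unites the whole ingroup.
hollow quills (derived state '-') is unique to Taxon 7 (autapomorphy; uninformative for grouping).
Most parsimonious ingroup topology: ((Taxon 5,Taxon 6),Taxon 7).
The clade {Taxon 5, Taxon 6} is supported by caudal autotomy: its derived state '+' occurs in exactly those taxa and in no other taxon (including the outgroup).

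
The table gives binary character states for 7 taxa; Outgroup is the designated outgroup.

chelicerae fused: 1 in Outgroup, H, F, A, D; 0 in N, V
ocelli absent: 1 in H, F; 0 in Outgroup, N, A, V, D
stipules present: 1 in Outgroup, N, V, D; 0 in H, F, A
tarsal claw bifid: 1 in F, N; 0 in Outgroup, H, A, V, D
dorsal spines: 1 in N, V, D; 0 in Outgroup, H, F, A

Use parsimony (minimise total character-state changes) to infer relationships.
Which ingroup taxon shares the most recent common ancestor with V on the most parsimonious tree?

Character polarity is set by the outgroup: the derived state is whichever differs from the outgroup's state, so for chelicerae fused, stipules present the derived state is '0', and for the remaining characters it is '1'.
chelicerae fused (derived state '0') is shared by N and V — a synapomorphy uniting that clade.
ocelli absent: derived state '1' in F and H only — synapomorphy for {F, H}.
stipules present: derived state '0' in A, F, and H only — synapomorphy for {A, F, H}.
tarsal claw bifid (state '1') occurs in F and N but conflicts with the nesting implied by the other characters — most parsimoniously interpreted as homoplasy.
Only D, N, and V show the derived state '1' for dorsal spines, supporting them as a clade.
Most parsimonious ingroup topology: (((H,F),A),((N,V),D)).
V and N form a cherry on this tree, so they are sister taxa.

N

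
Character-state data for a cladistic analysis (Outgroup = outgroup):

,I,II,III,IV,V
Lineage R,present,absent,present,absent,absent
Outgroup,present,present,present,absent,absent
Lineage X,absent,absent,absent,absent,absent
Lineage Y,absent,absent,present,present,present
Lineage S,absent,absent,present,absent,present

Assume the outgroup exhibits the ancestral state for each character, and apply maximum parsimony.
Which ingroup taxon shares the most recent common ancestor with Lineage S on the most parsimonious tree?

Character polarity is set by the outgroup: the derived state is whichever differs from the outgroup's state, so for I, II, III the derived state is 'absent', and for the remaining characters it is 'present'.
I: derived state 'absent' in Lineage S, Lineage X, and Lineage Y only — synapomorphy for {Lineage S, Lineage X, Lineage Y}.
II (derived state 'absent') is shared by all ingroup taxa — unites the whole ingroup.
III (derived state 'absent') is unique to Lineage X (autapomorphy; uninformative for grouping).
IV: derived state 'present' in Lineage Y only — an autapomorphy, so it tells us nothing about relationships among taxa.
V (derived state 'present') is shared by Lineage S and Lineage Y — a synapomorphy uniting that clade.
Most parsimonious ingroup topology: (Lineage R,((Lineage Y,Lineage S),Lineage X)).
Lineage S and Lineage Y form a cherry on this tree, so they are sister taxa.

Lineage Y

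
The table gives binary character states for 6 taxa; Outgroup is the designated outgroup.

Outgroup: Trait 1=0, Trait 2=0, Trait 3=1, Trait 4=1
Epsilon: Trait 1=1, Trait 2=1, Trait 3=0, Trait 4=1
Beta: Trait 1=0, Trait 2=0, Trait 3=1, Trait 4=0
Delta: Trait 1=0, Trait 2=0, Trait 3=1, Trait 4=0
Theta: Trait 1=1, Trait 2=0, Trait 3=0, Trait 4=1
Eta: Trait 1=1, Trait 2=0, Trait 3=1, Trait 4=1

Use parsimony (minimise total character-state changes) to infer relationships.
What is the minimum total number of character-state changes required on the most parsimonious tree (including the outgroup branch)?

4

Character polarity is set by the outgroup: the derived state is whichever differs from the outgroup's state, so for Trait 3, Trait 4 the derived state is '0', and for the remaining characters it is '1'.
Trait 1: derived state '1' in Epsilon, Eta, and Theta only — synapomorphy for {Epsilon, Eta, Theta}.
Trait 2: derived state '1' in Epsilon only — an autapomorphy, so it tells us nothing about relationships among taxa.
Trait 3 (derived state '0') is shared by Epsilon and Theta — a synapomorphy uniting that clade.
Trait 4: derived state '0' in Beta and Delta only — synapomorphy for {Beta, Delta}.
Most parsimonious ingroup topology: (((Epsilon,Theta),Eta),(Beta,Delta)).
Changes per character on this tree: Trait 1: 1; Trait 2: 1; Trait 3: 1; Trait 4: 1.
Total = 4.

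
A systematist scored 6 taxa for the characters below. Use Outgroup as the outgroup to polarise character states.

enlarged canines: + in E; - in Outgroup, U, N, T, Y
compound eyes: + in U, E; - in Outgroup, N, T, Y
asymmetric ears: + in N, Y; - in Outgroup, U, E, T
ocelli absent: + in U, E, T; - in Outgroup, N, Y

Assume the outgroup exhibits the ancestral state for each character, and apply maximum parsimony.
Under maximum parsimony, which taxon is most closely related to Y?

N

The outgroup has state '-' for every character, so '+' is the derived state throughout.
enlarged canines (derived state '+') is unique to E (autapomorphy; uninformative for grouping).
Only E and U show the derived state '+' for compound eyes, supporting them as a clade.
Only N and Y show the derived state '+' for asymmetric ears, supporting them as a clade.
ocelli absent (derived state '+') is shared by E, T, and U — a synapomorphy uniting that clade.
Most parsimonious ingroup topology: (((U,E),T),(N,Y)).
Y and N form a cherry on this tree, so they are sister taxa.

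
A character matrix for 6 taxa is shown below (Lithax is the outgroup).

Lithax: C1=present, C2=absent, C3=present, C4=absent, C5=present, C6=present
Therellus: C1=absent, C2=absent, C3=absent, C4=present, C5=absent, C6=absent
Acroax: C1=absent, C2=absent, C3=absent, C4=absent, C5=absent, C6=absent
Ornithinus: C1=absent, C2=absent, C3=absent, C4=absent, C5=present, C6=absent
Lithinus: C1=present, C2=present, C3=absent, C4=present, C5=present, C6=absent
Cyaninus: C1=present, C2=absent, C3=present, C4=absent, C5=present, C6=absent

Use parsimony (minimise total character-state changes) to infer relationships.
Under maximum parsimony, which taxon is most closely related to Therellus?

Character polarity is set by the outgroup: the derived state is whichever differs from the outgroup's state, so for C1, C3, C5, C6 the derived state is 'absent', and for the remaining characters it is 'present'.
Only Acroax, Ornithinus, and Therellus show the derived state 'absent' for C1, supporting them as a clade.
C2 (derived state 'present') is unique to Lithinus (autapomorphy; uninformative for grouping).
C3: derived state 'absent' in Acroax, Lithinus, Ornithinus, and Therellus only — synapomorphy for {Acroax, Lithinus, Ornithinus, Therellus}.
C4 (state 'present') occurs in Lithinus and Therellus but conflicts with the nesting implied by the other characters — most parsimoniously interpreted as homoplasy.
C5: derived state 'absent' in Acroax and Therellus only — synapomorphy for {Acroax, Therellus}.
C6 (derived state 'absent') is shared by all ingroup taxa — unites the whole ingroup.
Most parsimonious ingroup topology: ((((Therellus,Acroax),Ornithinus),Lithinus),Cyaninus).
Therellus and Acroax form a cherry on this tree, so they are sister taxa.

Acroax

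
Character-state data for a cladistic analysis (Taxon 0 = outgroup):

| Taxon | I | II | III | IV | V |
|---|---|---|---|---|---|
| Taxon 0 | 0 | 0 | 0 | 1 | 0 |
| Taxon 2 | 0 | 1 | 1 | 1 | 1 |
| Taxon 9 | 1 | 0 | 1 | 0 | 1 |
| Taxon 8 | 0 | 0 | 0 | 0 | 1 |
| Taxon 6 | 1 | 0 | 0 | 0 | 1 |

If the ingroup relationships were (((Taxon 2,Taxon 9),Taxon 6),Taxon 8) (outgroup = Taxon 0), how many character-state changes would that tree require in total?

7

Map each character onto (((Taxon 2,Taxon 9),Taxon 6),Taxon 8) (rooted by Taxon 0) and count the minimum state changes it requires (Fitch parsimony):
I: 2; II: 1; III: 1; IV: 2; V: 1.
Total tree length = 7.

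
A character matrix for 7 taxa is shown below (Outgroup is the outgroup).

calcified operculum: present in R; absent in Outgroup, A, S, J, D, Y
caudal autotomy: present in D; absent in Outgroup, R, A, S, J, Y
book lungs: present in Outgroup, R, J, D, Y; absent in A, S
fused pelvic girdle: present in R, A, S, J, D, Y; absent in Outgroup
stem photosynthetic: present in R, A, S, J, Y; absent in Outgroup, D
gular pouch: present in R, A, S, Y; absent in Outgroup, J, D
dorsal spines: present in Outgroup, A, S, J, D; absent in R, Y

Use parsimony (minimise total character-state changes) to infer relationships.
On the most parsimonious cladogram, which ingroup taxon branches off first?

D

Character polarity is set by the outgroup: the derived state is whichever differs from the outgroup's state, so for book lungs, dorsal spines the derived state is 'absent', and for the remaining characters it is 'present'.
calcified operculum (derived state 'present') is unique to R (autapomorphy; uninformative for grouping).
caudal autotomy: derived state 'present' in D only — an autapomorphy, so it tells us nothing about relationships among taxa.
book lungs: derived state 'absent' in A and S only — synapomorphy for {A, S}.
fused pelvic girdle (derived state 'present') is shared by all ingroup taxa — unites the whole ingroup.
Only A, J, R, S, and Y show the derived state 'present' for stem photosynthetic, supporting them as a clade.
gular pouch (derived state 'present') is shared by A, R, S, and Y — a synapomorphy uniting that clade.
dorsal spines (derived state 'absent') is shared by R and Y — a synapomorphy uniting that clade.
Most parsimonious ingroup topology: ((((R,Y),(A,S)),J),D).
D is sister to the clade containing all other ingroup taxa, so it is the earliest-diverging (most basal) ingroup lineage.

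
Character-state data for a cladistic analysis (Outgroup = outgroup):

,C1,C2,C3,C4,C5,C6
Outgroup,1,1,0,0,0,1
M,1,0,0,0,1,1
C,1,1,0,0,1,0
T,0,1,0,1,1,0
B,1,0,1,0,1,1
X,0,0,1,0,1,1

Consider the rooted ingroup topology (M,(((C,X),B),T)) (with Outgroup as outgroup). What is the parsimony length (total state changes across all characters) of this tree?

11

Map each character onto (M,(((C,X),B),T)) (rooted by Outgroup) and count the minimum state changes it requires (Fitch parsimony):
C1: 2; C2: 3; C3: 2; C4: 1; C5: 1; C6: 2.
Total tree length = 11.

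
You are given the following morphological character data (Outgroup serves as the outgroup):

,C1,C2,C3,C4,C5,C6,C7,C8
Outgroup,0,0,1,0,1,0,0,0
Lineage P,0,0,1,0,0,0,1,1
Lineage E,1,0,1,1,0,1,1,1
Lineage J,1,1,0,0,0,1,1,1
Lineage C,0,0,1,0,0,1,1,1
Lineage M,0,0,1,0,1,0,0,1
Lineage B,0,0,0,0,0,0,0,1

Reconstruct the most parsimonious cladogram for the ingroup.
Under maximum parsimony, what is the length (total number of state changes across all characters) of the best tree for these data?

Character polarity is set by the outgroup: the derived state is whichever differs from the outgroup's state, so for C3, C5 the derived state is '0', and for the remaining characters it is '1'.
Only Lineage E and Lineage J show the derived state '1' for C1, supporting them as a clade.
C2: derived state '1' in Lineage J only — an autapomorphy, so it tells us nothing about relationships among taxa.
C3 (state '0') occurs in Lineage B and Lineage J but conflicts with the nesting implied by the other characters — most parsimoniously interpreted as homoplasy.
C4: derived state '1' in Lineage E only — an autapomorphy, so it tells us nothing about relationships among taxa.
C5 (derived state '0') is shared by Lineage B, Lineage C, Lineage E, Lineage J, and Lineage P — a synapomorphy uniting that clade.
Only Lineage C, Lineage E, and Lineage J show the derived state '1' for C6, supporting them as a clade.
C7: derived state '1' in Lineage C, Lineage E, Lineage J, and Lineage P only — synapomorphy for {Lineage C, Lineage E, Lineage J, Lineage P}.
C8 (derived state '1') is shared by all ingroup taxa — unites the whole ingroup.
Most parsimonious ingroup topology: (((Lineage P,((Lineage E,Lineage J),Lineage C)),Lineage B),Lineage M).
Changes per character on this tree: C1: 1; C2: 1; C3: 2; C4: 1; C5: 1; C6: 1; C7: 1; C8: 1.
Total = 9.

9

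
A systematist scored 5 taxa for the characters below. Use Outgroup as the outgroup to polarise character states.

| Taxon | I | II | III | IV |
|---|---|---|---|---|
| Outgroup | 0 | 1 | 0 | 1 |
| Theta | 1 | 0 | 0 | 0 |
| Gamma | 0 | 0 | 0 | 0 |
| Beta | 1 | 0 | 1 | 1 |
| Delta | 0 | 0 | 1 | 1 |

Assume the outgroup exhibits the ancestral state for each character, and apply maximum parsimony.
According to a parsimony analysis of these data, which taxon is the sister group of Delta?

Beta

Character polarity is set by the outgroup: the derived state is whichever differs from the outgroup's state, so for II, IV the derived state is '0', and for the remaining characters it is '1'.
I (state '1') occurs in Beta and Theta but conflicts with the nesting implied by the other characters — most parsimoniously interpreted as homoplasy.
All ingroup taxa share the derived state '0' for II; it defines the ingroup but does not resolve relationships within it.
Only Beta and Delta show the derived state '1' for III, supporting them as a clade.
Only Gamma and Theta show the derived state '0' for IV, supporting them as a clade.
Most parsimonious ingroup topology: ((Theta,Gamma),(Beta,Delta)).
Delta and Beta form a cherry on this tree, so they are sister taxa.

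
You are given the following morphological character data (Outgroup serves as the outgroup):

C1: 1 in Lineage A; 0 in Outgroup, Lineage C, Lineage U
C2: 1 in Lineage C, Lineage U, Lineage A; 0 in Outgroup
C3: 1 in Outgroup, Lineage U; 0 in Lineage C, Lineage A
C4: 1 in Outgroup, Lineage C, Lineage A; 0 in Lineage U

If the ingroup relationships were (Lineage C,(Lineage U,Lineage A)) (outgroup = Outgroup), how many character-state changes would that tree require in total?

5

Map each character onto (Lineage C,(Lineage U,Lineage A)) (rooted by Outgroup) and count the minimum state changes it requires (Fitch parsimony):
C1: 1; C2: 1; C3: 2; C4: 1.
Total tree length = 5.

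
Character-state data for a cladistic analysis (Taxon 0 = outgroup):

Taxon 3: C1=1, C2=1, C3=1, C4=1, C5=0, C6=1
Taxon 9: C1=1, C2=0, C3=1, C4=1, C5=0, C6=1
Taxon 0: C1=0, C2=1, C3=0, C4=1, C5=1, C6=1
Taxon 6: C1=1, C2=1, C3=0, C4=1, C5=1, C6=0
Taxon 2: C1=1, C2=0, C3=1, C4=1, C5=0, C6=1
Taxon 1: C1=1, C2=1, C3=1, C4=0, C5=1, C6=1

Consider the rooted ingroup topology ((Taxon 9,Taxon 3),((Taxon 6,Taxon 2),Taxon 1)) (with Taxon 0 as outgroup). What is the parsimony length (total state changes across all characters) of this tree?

9

Map each character onto ((Taxon 9,Taxon 3),((Taxon 6,Taxon 2),Taxon 1)) (rooted by Taxon 0) and count the minimum state changes it requires (Fitch parsimony):
C1: 1; C2: 2; C3: 2; C4: 1; C5: 2; C6: 1.
Total tree length = 9.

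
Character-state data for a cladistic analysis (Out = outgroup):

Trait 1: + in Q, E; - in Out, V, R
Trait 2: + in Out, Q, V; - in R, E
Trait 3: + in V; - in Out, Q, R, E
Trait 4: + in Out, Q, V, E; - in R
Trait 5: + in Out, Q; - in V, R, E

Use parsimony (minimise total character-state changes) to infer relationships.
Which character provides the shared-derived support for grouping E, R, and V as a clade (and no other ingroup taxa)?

Trait 5

Character polarity is set by the outgroup: the derived state is whichever differs from the outgroup's state, so for Trait 2, Trait 4, Trait 5 the derived state is '-', and for the remaining characters it is '+'.
Trait 1 groups E and Q, which is incompatible with the clades supported by the remaining characters; treating it as convergent (homoplasy) costs fewer steps than any alternative tree.
Only E and R show the derived state '-' for Trait 2, supporting them as a clade.
Trait 3: derived state '+' in V only — an autapomorphy, so it tells us nothing about relationships among taxa.
Trait 4 (derived state '-') is unique to R (autapomorphy; uninformative for grouping).
Only E, R, and V show the derived state '-' for Trait 5, supporting them as a clade.
Most parsimonious ingroup topology: (Q,(V,(R,E))).
The clade {E, R, V} is supported by Trait 5: its derived state '-' occurs in exactly those taxa and in no other taxon (including the outgroup).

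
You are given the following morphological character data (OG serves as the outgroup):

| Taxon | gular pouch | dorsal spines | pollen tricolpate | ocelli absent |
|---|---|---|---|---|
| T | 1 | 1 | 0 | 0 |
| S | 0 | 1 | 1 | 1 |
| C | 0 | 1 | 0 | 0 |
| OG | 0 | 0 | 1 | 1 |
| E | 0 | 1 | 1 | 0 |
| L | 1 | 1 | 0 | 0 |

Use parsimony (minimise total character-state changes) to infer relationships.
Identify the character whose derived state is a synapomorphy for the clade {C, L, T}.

Character polarity is set by the outgroup: the derived state is whichever differs from the outgroup's state, so for pollen tricolpate, ocelli absent the derived state is '0', and for the remaining characters it is '1'.
Only L and T show the derived state '1' for gular pouch, supporting them as a clade.
dorsal spines (derived state '1') is shared by all ingroup taxa — unites the whole ingroup.
pollen tricolpate (derived state '0') is shared by C, L, and T — a synapomorphy uniting that clade.
Only C, E, L, and T show the derived state '0' for ocelli absent, supporting them as a clade.
Most parsimonious ingroup topology: (S,(((L,T),C),E)).
The clade {C, L, T} is supported by pollen tricolpate: its derived state '0' occurs in exactly those taxa and in no other taxon (including the outgroup).

pollen tricolpate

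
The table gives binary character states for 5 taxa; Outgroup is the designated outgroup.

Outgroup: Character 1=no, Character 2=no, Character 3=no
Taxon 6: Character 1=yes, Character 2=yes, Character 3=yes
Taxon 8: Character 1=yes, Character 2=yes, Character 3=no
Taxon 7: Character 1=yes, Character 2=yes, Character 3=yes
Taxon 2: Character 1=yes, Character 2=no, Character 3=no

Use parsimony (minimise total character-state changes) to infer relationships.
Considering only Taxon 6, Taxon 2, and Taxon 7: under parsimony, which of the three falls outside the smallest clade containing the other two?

The outgroup has state 'no' for every character, so 'yes' is the derived state throughout.
All ingroup taxa share the derived state 'yes' for Character 1; it defines the ingroup but does not resolve relationships within it.
Character 2: derived state 'yes' in Taxon 6, Taxon 7, and Taxon 8 only — synapomorphy for {Taxon 6, Taxon 7, Taxon 8}.
Only Taxon 6 and Taxon 7 show the derived state 'yes' for Character 3, supporting them as a clade.
Most parsimonious ingroup topology: (((Taxon 6,Taxon 7),Taxon 8),Taxon 2).
Taxon 7 and Taxon 6 share a more recent common ancestor with each other than either does with Taxon 2, so Taxon 2 is the least closely related of the three.

Taxon 2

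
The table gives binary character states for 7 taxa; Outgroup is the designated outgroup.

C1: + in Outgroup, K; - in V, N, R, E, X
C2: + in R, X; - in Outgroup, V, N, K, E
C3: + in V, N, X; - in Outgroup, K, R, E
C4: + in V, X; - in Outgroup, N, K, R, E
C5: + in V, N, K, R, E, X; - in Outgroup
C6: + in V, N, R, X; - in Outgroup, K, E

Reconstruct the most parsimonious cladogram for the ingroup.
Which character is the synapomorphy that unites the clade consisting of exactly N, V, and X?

Character polarity is set by the outgroup: the derived state is whichever differs from the outgroup's state, so for C1 the derived state is '-', and for the remaining characters it is '+'.
C1: derived state '-' in E, N, R, V, and X only — synapomorphy for {E, N, R, V, X}.
C2 groups R and X, which is incompatible with the clades supported by the remaining characters; treating it as convergent (homoplasy) costs fewer steps than any alternative tree.
C3 (derived state '+') is shared by N, V, and X — a synapomorphy uniting that clade.
C4 (derived state '+') is shared by V and X — a synapomorphy uniting that clade.
C5 (derived state '+') is shared by all ingroup taxa — unites the whole ingroup.
Only N, R, V, and X show the derived state '+' for C6, supporting them as a clade.
Most parsimonious ingroup topology: (((((V,X),N),R),E),K).
The clade {N, V, X} is supported by C3: its derived state '+' occurs in exactly those taxa and in no other taxon (including the outgroup).

C3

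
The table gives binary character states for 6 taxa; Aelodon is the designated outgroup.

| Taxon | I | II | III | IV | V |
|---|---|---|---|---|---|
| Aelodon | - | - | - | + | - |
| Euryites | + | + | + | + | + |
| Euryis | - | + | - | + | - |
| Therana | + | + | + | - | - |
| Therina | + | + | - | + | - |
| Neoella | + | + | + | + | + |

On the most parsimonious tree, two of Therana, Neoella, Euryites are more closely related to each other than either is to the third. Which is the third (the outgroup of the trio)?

Character polarity is set by the outgroup: the derived state is whichever differs from the outgroup's state, so for IV the derived state is '-', and for the remaining characters it is '+'.
Only Euryites, Neoella, Therana, and Therina show the derived state '+' for I, supporting them as a clade.
II (derived state '+') is shared by all ingroup taxa — unites the whole ingroup.
III (derived state '+') is shared by Euryites, Neoella, and Therana — a synapomorphy uniting that clade.
IV (derived state '-') is unique to Therana (autapomorphy; uninformative for grouping).
V: derived state '+' in Euryites and Neoella only — synapomorphy for {Euryites, Neoella}.
Most parsimonious ingroup topology: ((((Euryites,Neoella),Therana),Therina),Euryis).
Neoella and Euryites share a more recent common ancestor with each other than either does with Therana, so Therana is the least closely related of the three.

Therana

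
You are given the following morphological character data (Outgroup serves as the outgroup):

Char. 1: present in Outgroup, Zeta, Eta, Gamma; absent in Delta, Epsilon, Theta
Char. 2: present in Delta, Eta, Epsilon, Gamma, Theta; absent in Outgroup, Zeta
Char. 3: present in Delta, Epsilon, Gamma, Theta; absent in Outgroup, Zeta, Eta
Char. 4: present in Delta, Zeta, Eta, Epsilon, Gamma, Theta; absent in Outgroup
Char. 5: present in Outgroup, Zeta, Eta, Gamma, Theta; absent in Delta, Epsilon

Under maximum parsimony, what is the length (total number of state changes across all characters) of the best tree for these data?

Character polarity is set by the outgroup: the derived state is whichever differs from the outgroup's state, so for Char. 1, Char. 5 the derived state is 'absent', and for the remaining characters it is 'present'.
Only Delta, Epsilon, and Theta show the derived state 'absent' for Char. 1, supporting them as a clade.
Char. 2: derived state 'present' in Delta, Epsilon, Eta, Gamma, and Theta only — synapomorphy for {Delta, Epsilon, Eta, Gamma, Theta}.
Only Delta, Epsilon, Gamma, and Theta show the derived state 'present' for Char. 3, supporting them as a clade.
All ingroup taxa share the derived state 'present' for Char. 4; it defines the ingroup but does not resolve relationships within it.
Char. 5: derived state 'absent' in Delta and Epsilon only — synapomorphy for {Delta, Epsilon}.
Most parsimonious ingroup topology: (((((Delta,Epsilon),Theta),Gamma),Eta),Zeta).
Changes per character on this tree: Char. 1: 1; Char. 2: 1; Char. 3: 1; Char. 4: 1; Char. 5: 1.
Total = 5.

5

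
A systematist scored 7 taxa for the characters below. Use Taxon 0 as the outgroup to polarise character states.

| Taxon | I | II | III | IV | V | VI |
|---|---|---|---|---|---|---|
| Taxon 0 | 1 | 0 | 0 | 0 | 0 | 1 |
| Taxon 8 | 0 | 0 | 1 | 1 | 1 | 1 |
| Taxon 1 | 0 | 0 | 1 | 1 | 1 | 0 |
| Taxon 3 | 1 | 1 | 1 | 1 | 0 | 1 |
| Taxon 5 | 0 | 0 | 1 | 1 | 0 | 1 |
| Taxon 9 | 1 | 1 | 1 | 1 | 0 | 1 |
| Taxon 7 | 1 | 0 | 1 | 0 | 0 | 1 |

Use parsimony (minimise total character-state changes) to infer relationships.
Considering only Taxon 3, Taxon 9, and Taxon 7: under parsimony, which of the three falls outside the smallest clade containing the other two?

Taxon 7

Character polarity is set by the outgroup: the derived state is whichever differs from the outgroup's state, so for I, VI the derived state is '0', and for the remaining characters it is '1'.
Only Taxon 1, Taxon 5, and Taxon 8 show the derived state '0' for I, supporting them as a clade.
II: derived state '1' in Taxon 3 and Taxon 9 only — synapomorphy for {Taxon 3, Taxon 9}.
III (derived state '1') is shared by all ingroup taxa — unites the whole ingroup.
IV: derived state '1' in Taxon 1, Taxon 3, Taxon 5, Taxon 8, and Taxon 9 only — synapomorphy for {Taxon 1, Taxon 3, Taxon 5, Taxon 8, Taxon 9}.
V: derived state '1' in Taxon 1 and Taxon 8 only — synapomorphy for {Taxon 1, Taxon 8}.
VI: derived state '0' in Taxon 1 only — an autapomorphy, so it tells us nothing about relationships among taxa.
Most parsimonious ingroup topology: ((((Taxon 8,Taxon 1),Taxon 5),(Taxon 3,Taxon 9)),Taxon 7).
Taxon 3 and Taxon 9 share a more recent common ancestor with each other than either does with Taxon 7, so Taxon 7 is the least closely related of the three.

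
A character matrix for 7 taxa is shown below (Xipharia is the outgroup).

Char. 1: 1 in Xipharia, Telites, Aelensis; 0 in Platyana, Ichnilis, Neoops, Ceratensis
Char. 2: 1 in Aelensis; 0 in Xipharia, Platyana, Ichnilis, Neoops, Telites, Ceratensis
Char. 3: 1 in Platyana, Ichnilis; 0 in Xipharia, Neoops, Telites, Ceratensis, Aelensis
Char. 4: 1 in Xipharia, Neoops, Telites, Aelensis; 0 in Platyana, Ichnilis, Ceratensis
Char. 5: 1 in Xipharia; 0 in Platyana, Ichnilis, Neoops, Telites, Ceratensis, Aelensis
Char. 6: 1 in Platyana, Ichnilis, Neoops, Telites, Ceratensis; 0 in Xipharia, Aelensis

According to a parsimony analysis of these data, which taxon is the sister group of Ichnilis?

Character polarity is set by the outgroup: the derived state is whichever differs from the outgroup's state, so for Char. 1, Char. 4, Char. 5 the derived state is '0', and for the remaining characters it is '1'.
Char. 1: derived state '0' in Ceratensis, Ichnilis, Neoops, and Platyana only — synapomorphy for {Ceratensis, Ichnilis, Neoops, Platyana}.
Char. 2 (derived state '1') is unique to Aelensis (autapomorphy; uninformative for grouping).
Char. 3 (derived state '1') is shared by Ichnilis and Platyana — a synapomorphy uniting that clade.
Char. 4: derived state '0' in Ceratensis, Ichnilis, and Platyana only — synapomorphy for {Ceratensis, Ichnilis, Platyana}.
Char. 5 (derived state '0') is shared by all ingroup taxa — unites the whole ingroup.
Only Ceratensis, Ichnilis, Neoops, Platyana, and Telites show the derived state '1' for Char. 6, supporting them as a clade.
Most parsimonious ingroup topology: (((((Platyana,Ichnilis),Ceratensis),Neoops),Telites),Aelensis).
Ichnilis and Platyana form a cherry on this tree, so they are sister taxa.

Platyana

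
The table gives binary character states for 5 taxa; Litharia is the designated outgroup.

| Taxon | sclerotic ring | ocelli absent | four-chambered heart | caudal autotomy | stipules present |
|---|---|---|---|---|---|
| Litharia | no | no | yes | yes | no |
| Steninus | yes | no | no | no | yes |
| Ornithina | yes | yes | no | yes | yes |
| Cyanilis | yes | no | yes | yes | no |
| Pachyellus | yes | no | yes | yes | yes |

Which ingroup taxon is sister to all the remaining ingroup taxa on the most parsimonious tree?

Cyanilis

Character polarity is set by the outgroup: the derived state is whichever differs from the outgroup's state, so for four-chambered heart, caudal autotomy the derived state is 'no', and for the remaining characters it is 'yes'.
All ingroup taxa share the derived state 'yes' for sclerotic ring; it defines the ingroup but does not resolve relationships within it.
ocelli absent: derived state 'yes' in Ornithina only — an autapomorphy, so it tells us nothing about relationships among taxa.
four-chambered heart (derived state 'no') is shared by Ornithina and Steninus — a synapomorphy uniting that clade.
caudal autotomy (derived state 'no') is unique to Steninus (autapomorphy; uninformative for grouping).
stipules present: derived state 'yes' in Ornithina, Pachyellus, and Steninus only — synapomorphy for {Ornithina, Pachyellus, Steninus}.
Most parsimonious ingroup topology: (((Steninus,Ornithina),Pachyellus),Cyanilis).
Cyanilis is sister to the clade containing all other ingroup taxa, so it is the earliest-diverging (most basal) ingroup lineage.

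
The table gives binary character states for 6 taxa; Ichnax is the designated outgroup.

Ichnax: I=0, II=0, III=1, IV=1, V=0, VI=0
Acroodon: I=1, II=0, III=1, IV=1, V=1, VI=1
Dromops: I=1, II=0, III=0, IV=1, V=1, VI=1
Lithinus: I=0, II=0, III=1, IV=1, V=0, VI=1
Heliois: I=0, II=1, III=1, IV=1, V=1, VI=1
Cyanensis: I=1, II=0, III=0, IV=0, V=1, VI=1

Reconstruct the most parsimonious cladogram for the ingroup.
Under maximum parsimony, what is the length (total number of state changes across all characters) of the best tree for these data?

6

Character polarity is set by the outgroup: the derived state is whichever differs from the outgroup's state, so for III, IV the derived state is '0', and for the remaining characters it is '1'.
I: derived state '1' in Acroodon, Cyanensis, and Dromops only — synapomorphy for {Acroodon, Cyanensis, Dromops}.
II (derived state '1') is unique to Heliois (autapomorphy; uninformative for grouping).
III (derived state '0') is shared by Cyanensis and Dromops — a synapomorphy uniting that clade.
IV: derived state '0' in Cyanensis only — an autapomorphy, so it tells us nothing about relationships among taxa.
Only Acroodon, Cyanensis, Dromops, and Heliois show the derived state '1' for V, supporting them as a clade.
All ingroup taxa share the derived state '1' for VI; it defines the ingroup but does not resolve relationships within it.
Most parsimonious ingroup topology: (((Acroodon,(Dromops,Cyanensis)),Heliois),Lithinus).
Changes per character on this tree: I: 1; II: 1; III: 1; IV: 1; V: 1; VI: 1.
Total = 6.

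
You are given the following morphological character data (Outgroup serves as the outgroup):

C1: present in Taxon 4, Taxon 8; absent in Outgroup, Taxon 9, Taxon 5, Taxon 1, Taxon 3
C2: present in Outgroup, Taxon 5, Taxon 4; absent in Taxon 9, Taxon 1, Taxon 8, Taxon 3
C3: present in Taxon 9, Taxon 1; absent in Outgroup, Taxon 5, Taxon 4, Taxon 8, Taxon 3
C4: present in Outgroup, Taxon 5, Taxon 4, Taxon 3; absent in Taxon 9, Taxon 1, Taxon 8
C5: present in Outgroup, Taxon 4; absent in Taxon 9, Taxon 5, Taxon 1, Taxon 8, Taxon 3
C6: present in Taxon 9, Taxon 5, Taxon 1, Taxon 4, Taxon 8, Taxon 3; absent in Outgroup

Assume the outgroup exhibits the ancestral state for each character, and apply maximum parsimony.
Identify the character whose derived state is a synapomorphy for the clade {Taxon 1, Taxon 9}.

C3

Character polarity is set by the outgroup: the derived state is whichever differs from the outgroup's state, so for C2, C4, C5 the derived state is 'absent', and for the remaining characters it is 'present'.
C1 (state 'present') occurs in Taxon 4 and Taxon 8 but conflicts with the nesting implied by the other characters — most parsimoniously interpreted as homoplasy.
Only Taxon 1, Taxon 3, Taxon 8, and Taxon 9 show the derived state 'absent' for C2, supporting them as a clade.
C3: derived state 'present' in Taxon 1 and Taxon 9 only — synapomorphy for {Taxon 1, Taxon 9}.
C4 (derived state 'absent') is shared by Taxon 1, Taxon 8, and Taxon 9 — a synapomorphy uniting that clade.
C5: derived state 'absent' in Taxon 1, Taxon 3, Taxon 5, Taxon 8, and Taxon 9 only — synapomorphy for {Taxon 1, Taxon 3, Taxon 5, Taxon 8, Taxon 9}.
C6 (derived state 'present') is shared by all ingroup taxa — unites the whole ingroup.
Most parsimonious ingroup topology: (((((Taxon 9,Taxon 1),Taxon 8),Taxon 3),Taxon 5),Taxon 4).
The clade {Taxon 1, Taxon 9} is supported by C3: its derived state 'present' occurs in exactly those taxa and in no other taxon (including the outgroup).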